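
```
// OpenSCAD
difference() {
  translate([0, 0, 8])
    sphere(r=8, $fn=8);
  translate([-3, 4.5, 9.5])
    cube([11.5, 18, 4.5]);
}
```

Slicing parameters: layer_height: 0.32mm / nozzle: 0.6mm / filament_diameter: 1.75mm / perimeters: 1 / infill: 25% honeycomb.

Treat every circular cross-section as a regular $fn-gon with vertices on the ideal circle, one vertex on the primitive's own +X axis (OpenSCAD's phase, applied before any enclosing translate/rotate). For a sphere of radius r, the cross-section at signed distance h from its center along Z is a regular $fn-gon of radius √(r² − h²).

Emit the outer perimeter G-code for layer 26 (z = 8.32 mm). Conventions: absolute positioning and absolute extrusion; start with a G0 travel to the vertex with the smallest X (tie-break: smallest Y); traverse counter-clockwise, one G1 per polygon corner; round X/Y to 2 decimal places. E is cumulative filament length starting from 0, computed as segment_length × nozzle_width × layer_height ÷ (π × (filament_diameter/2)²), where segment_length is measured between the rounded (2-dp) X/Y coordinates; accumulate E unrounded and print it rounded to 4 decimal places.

G0 X-7.99 Y0.00 Z8.32
G1 X-5.65 Y-5.65 E0.4882
G1 X0.00 Y-7.99 E0.9763
G1 X5.65 Y-5.65 E1.4645
G1 X7.99 Y0.00 E1.9526
G1 X5.65 Y5.65 E2.4408
G1 X0.00 Y7.99 E2.9289
G1 X-5.65 Y5.65 E3.4171
G1 X-7.99 Y0.00 E3.9053

At z = 8.32 mm: the sphere: section is a regular 8-gon, circumradius = √(r²−h²) = √(8²−0.32²) = 7.994; the cube at (-3, 4.5) is not intersected at this z (z outside [9.5, 14]); Subtracting the remaining from the first: none of the subtracted shapes is present at this height, so the r=8 sphere is unchanged — 1 connected region. The outline is a single polygon with 8 vertices. Extrusion per mm of travel: 0.6 × 0.32 / (π × 0.875²) = 0.079824. Accumulating E over each segment gives final E = 3.9053.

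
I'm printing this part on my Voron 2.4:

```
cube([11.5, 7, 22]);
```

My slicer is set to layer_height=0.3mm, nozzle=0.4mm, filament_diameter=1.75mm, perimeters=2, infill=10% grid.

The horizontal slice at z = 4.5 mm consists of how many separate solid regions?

At z = 4.5 mm: the cube (footprint 11.5×7) is included at this height. The result has 1 disconnected region.

1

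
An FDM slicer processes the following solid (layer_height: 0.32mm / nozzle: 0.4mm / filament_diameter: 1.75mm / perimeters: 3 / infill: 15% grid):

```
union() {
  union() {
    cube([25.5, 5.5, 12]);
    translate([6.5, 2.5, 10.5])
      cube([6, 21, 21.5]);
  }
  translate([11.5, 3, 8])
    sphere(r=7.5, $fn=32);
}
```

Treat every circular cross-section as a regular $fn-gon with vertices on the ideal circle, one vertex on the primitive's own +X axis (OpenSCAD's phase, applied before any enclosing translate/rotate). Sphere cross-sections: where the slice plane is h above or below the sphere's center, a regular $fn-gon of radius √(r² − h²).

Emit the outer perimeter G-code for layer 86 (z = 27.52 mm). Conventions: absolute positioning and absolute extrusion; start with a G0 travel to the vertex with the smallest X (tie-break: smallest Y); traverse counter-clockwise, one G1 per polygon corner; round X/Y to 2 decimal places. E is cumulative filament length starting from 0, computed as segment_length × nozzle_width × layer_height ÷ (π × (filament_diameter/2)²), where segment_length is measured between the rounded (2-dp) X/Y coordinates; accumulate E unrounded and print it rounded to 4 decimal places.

At z = 27.52 mm: the cube is not intersected at this z (z outside [0, 12]); the cube at (6.5, 2.5) (footprint 6×21) is included at this height; Merging all regions: only the 6×21 cube at (6.5, 2.5) is present, so the union is just that shape — 1 connected region; the sphere at (11.5, 3) is absent (|z−center|=19.520 > r=7.5); Combining (union): only the result so far is present, so the union is just that shape — 1 connected region. The outline is a single polygon with 4 vertices. Extrusion per mm of travel: 0.4 × 0.32 / (π × 0.875²) = 0.053216. Accumulating E over each segment gives final E = 2.8737.

G0 X6.50 Y2.50 Z27.52
G1 X12.50 Y2.50 E0.3193
G1 X12.50 Y23.50 E1.4368
G1 X6.50 Y23.50 E1.7561
G1 X6.50 Y2.50 E2.8737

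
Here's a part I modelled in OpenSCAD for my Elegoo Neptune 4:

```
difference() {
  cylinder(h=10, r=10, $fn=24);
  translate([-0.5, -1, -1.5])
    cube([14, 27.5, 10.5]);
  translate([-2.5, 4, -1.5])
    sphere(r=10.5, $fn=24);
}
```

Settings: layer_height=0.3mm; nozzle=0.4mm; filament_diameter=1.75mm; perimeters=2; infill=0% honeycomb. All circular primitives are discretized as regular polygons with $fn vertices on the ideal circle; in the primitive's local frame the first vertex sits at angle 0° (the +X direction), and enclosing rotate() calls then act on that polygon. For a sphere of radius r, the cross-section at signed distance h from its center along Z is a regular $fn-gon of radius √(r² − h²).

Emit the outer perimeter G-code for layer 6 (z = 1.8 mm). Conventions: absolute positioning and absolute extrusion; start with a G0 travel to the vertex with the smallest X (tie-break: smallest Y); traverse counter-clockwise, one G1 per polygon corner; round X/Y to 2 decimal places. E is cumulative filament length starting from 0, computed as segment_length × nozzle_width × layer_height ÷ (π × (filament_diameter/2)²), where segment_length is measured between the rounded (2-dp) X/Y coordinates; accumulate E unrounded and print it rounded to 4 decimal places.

At z = 1.8 mm: the r=10 cylinder gives a regular 24-gon of circumradius 10 (constant along its height); the cube at (-0.5, -1) is present — its section is the full 14×27.5 rectangle; the r=10.5 sphere at (-2.5, 4) slices to a regular 24-gon of circumradius 9.968 (√(r²−h²) with h=3.3 from center); Taking the first minus the rest: starting from the r=10 cylinder, the 14×27.5 cube at (-0.5, -1) partially overlaps it — only the 93.06 mm² overlap (of its 385.00 mm²) is removed, clipping the outline; the r=10.5 sphere at (-2.5, 4) partially overlaps it — only the 140.40 mm² overlap (of its 308.60 mm²) is removed, clipping the outline — 1 connected region. The outline is a single polygon with 19 vertices. Extrusion per mm of travel: 0.4 × 0.3 / (π × 0.875²) = 0.049890. Accumulating E over each segment gives final E = 2.4399.

G0 X-9.43 Y-3.14 Z1.80
G1 X-8.66 Y-5.00 E0.1004
G1 X-7.07 Y-7.07 E0.2307
G1 X-5.00 Y-8.66 E0.3609
G1 X-2.59 Y-9.66 E0.4911
G1 X0.00 Y-10.00 E0.6214
G1 X2.59 Y-9.66 E0.7517
G1 X5.00 Y-8.66 E0.8819
G1 X7.07 Y-7.07 E1.0121
G1 X8.66 Y-5.00 E1.1423
G1 X9.66 Y-2.59 E1.2725
G1 X9.87 Y-1.00 E1.3525
G1 X6.12 Y-1.00 E1.5396
G1 X4.55 Y-3.05 E1.6684
G1 X2.48 Y-4.63 E1.7983
G1 X0.08 Y-5.63 E1.9281
G1 X-2.50 Y-5.97 E2.0579
G1 X-5.08 Y-5.63 E2.1877
G1 X-7.48 Y-4.63 E2.3174
G1 X-9.43 Y-3.14 E2.4399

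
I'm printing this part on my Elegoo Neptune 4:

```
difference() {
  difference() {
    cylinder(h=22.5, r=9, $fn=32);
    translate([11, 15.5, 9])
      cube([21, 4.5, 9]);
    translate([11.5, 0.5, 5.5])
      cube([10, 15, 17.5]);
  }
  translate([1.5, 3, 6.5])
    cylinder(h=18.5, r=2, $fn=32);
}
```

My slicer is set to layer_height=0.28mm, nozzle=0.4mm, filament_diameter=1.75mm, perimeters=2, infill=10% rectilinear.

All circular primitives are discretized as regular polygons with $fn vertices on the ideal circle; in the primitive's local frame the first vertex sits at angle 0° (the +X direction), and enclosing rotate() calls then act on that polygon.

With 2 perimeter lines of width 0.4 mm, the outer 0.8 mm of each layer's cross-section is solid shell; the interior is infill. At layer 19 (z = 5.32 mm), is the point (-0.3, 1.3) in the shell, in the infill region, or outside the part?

At z = 5.32 mm: the r=9 cylinder gives a regular 32-gon of circumradius 9 (constant along its height); the cube at (11, 15.5) is absent (z outside [9, 18]); the cube at (11.5, 0.5) is not intersected at this z (z outside [5.5, 23]); After the difference (first − rest): none of the subtracted shapes is present at this height, so the r=9 cylinder is unchanged — 1 connected region; the cylinder at (1.5, 3) is absent (z outside [6.5, 25]); After the difference (first − rest): none of the subtracted shapes is present at this height, so the result so far is unchanged — 1 connected region. Overall, the cross-section is a single solid region. The nearest boundary edge runs (-1.76, 8.83)→(-3.44, 8.31); distance from the point to it = 7.63 mm. The point is inside the cross-section and 7.63 mm from the nearest boundary — more than the 0.8 mm shell width (2 × 0.4), so it's in the infill interior.

infill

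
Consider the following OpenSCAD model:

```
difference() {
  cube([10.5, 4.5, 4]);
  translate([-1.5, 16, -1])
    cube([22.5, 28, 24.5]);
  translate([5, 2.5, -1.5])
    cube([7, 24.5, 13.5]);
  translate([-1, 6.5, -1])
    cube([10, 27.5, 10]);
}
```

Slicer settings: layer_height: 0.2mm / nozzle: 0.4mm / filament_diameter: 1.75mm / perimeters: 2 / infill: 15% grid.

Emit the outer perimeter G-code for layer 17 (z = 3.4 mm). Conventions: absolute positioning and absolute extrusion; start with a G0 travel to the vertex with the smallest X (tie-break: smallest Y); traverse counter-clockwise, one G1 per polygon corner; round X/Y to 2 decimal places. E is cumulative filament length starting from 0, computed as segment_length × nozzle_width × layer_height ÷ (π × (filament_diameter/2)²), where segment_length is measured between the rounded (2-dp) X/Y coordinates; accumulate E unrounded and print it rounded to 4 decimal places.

At z = 3.4 mm: the cube is present — its section is the full 10.5×4.5 rectangle; the cube at (-1.5, 16) (footprint 22.5×28) is included at this height; the 7×24.5 cube at (5, 2.5) contributes its full rectangle; the 10×27.5 cube at (-1, 6.5) contributes its full rectangle; Taking the first minus the rest: starting from the 10.5×4.5 cube, the 22.5×28 cube at (-1.5, 16) misses the remaining region (no effect); the 7×24.5 cube at (5, 2.5) partially overlaps it — only the 11.00 mm² overlap (of its 171.50 mm²) is removed, clipping the outline; the 10×27.5 cube at (-1, 6.5) misses the remaining region (no effect) — 1 connected region. The outline is a single polygon with 6 vertices. Extrusion per mm of travel: 0.4 × 0.2 / (π × 0.875²) = 0.033260. Accumulating E over each segment gives final E = 0.9978.

G0 X0.00 Y0.00 Z3.40
G1 X10.50 Y0.00 E0.3492
G1 X10.50 Y2.50 E0.4324
G1 X5.00 Y2.50 E0.6153
G1 X5.00 Y4.50 E0.6818
G1 X0.00 Y4.50 E0.8481
G1 X0.00 Y0.00 E0.9978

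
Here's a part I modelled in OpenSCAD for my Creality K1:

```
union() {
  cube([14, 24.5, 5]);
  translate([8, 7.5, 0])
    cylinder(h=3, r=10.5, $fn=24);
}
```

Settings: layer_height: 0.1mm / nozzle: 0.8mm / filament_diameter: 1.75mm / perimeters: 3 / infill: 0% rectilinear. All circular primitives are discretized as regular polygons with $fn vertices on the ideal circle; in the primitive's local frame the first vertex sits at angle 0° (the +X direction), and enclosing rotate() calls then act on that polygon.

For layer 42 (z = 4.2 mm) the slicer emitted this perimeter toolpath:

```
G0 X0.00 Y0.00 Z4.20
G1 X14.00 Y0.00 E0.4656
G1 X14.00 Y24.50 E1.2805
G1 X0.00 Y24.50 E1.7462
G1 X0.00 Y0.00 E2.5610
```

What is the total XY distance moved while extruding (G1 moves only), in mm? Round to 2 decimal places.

77.00 mm

Sum the Euclidean lengths of each G1 segment: total = 77.00 mm.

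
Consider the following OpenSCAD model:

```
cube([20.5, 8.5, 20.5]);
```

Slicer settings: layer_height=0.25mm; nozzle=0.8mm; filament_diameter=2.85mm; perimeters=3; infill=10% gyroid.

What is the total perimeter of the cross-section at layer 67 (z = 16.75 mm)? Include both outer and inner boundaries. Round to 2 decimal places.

At z = 16.75 mm: the 20.5×8.5 cube contributes its full rectangle (perimeter 58.00 mm). Overall, the cross-section is a single solid region. Total boundary length (outer) = 58.00 mm.

58.00 mm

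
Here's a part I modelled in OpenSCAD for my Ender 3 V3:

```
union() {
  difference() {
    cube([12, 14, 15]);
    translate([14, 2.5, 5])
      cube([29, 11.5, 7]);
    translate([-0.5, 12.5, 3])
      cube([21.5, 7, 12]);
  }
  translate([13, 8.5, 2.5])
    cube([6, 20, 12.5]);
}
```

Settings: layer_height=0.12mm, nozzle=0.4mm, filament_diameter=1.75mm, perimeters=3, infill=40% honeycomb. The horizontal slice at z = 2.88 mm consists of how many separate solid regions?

2

At z = 2.88 mm: the cube (footprint 12×14) is included at this height; the cube at (14, 2.5) is absent (z outside [5, 12]); the cube at (-0.5, 12.5) is absent (z outside [3, 15]); After the difference (first − rest): none of the subtracted shapes is present at this height, so the 12×14 cube is unchanged — 1 connected region; the cube at (13, 8.5) is present — its section is the full 6×20 rectangle; Merging all regions: the 2 present regions are separate (no shared area or edge), so areas and boundary lengths simply add and each stays a separate island — 2 connected regions. The result has 2 disconnected regions.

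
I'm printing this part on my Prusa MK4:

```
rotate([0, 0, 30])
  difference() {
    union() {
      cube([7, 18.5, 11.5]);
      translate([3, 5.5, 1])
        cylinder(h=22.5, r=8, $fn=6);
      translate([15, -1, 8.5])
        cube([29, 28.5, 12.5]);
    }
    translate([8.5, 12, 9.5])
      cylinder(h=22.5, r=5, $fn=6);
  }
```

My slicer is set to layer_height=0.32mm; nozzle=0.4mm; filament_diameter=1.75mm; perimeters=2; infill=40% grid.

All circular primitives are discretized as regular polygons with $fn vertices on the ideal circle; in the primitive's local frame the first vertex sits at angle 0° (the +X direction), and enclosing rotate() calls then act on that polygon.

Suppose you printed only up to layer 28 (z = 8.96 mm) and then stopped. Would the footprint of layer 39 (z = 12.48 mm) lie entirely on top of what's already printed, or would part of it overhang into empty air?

Compare the two slices. At z = 8.96: the cube (footprint 7×18.5) is included at this height (area 129.50 mm²); the cylinder at (3, 5.5): section is a regular 6-gon, circumradius r=8 (area = (6/2)·8.000²·sin(360°/6) = 166.28 mm²); the cube at (15, -1) is present — its section is the full 29×28.5 rectangle (area 826.50 mm²); Combining (union): the regions partially overlap — summed areas 1122.28 mm² minus the doubly-counted overlap 87.00 mm² gives 1035.28 mm² — area = 1035.28 mm²; the cylinder at (8.5, 12) is not intersected at this z (z outside [9.5, 32]); Taking the first minus the rest: none of the subtracted shapes is present at this height, so that combined region is unchanged — area = 1035.28 mm²; (whole slice rotated 30° about Z — lengths, areas and connectivity unchanged). At z = 12.48: the cube does not reach this height (z outside [0, 11.5]); the r=8 cylinder at (3, 5.5) gives a regular 6-gon of circumradius 8 (constant along its height) (area = (6/2)·8.000²·sin(360°/6) = 166.28 mm²); the cube at (15, -1) (footprint 29×28.5) is included at this height (area 826.50 mm²); Merging all regions: the 2 present regions are separate (no shared area or edge), so areas and boundary lengths simply add and each stays a separate island — area = 992.78 mm²; the cylinder at (8.5, 12): section is a regular 6-gon, circumradius r=5 (area = (6/2)·5.000²·sin(360°/6) = 64.95 mm²); Taking the first minus the rest: starting from the result so far (992.78 mm²), the r=5 cylinder at (8.5, 12) partially overlaps it — only the 17.72 mm² overlap (of its 64.95 mm²) is removed, clipping the outline — area = 975.05 mm²; (whole slice rotated 30° about Z — lengths, areas and connectivity unchanged). Checking containment: the cross-section at z = 12.48 is a subset of the cross-section at z = 8.96.

entirely on top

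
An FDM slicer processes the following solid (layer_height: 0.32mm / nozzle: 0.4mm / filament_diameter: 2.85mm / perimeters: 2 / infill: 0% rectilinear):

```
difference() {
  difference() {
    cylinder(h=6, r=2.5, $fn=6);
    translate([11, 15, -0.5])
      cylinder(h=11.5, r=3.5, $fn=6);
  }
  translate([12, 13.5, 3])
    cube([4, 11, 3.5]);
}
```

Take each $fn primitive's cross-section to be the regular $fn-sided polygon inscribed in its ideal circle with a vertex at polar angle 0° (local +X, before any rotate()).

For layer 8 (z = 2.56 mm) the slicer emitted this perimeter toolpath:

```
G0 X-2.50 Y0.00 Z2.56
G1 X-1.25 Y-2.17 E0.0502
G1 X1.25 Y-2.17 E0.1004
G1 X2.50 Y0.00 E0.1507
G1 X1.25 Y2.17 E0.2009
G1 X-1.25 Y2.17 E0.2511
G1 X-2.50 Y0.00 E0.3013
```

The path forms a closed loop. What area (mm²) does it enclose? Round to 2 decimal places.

Apply the shoelace formula to the sequence of (X, Y) vertices; enclosed area = 16.27 mm².

16.27 mm²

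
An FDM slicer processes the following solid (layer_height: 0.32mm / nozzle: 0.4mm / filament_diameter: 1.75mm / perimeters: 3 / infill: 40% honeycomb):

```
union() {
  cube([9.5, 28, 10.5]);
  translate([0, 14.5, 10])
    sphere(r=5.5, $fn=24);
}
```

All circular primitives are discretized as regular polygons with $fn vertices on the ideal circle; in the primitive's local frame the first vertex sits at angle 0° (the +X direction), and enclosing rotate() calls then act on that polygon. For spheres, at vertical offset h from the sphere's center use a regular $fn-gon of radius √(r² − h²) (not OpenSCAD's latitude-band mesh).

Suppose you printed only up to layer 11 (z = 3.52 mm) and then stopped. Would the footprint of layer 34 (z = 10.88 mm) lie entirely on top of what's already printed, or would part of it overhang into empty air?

Compare the two slices. At z = 3.52: the cube (footprint 9.5×28) is included at this height (area 266.00 mm²); the sphere at (0, 14.5) is absent (|z−center|=6.480 > r=5.5); Merging all regions: only the 9.5×28 cube is present, so the union is just that shape — area = 266.00 mm². At z = 10.88: the cube is absent (z outside [0, 10.5]); the r=5.5 sphere at (0, 14.5) slices to a regular 24-gon of circumradius 5.429 (√(r²−h²) with h=0.88 from center) (area = (24/2)·5.429²·sin(360°/24) = 91.55 mm²); Taking the union: only the r=5.5 sphere at (0, 14.5) is present, so the union is just that shape — area = 91.55 mm². Checking containment: at z = 10.88 the cross-section extends beyond the z = 3.52 cross-section by about 45.77 mm².

part overhangs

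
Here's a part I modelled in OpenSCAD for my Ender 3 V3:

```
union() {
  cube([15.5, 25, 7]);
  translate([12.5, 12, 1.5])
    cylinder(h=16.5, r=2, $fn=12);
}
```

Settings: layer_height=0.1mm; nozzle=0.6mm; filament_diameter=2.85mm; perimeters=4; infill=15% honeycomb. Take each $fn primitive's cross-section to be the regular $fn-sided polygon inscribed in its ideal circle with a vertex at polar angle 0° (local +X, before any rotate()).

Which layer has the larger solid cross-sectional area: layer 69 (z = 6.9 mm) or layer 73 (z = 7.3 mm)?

layer 69 (z = 6.9 mm)

Layer 69 (z = 6.9): the cube is present — its section is the full 15.5×25 rectangle (area 387.50 mm²); the r=2 cylinder at (12.5, 12) gives a regular 12-gon of circumradius 2 (constant along its height) (area = (12/2)·2.000²·sin(360°/12) = 12.00 mm²); Combining (union): the r=2 cylinder at (12.5, 12) lies entirely inside the 15.5×25 cube, so the union is just the 15.5×25 cube — area = 387.50 mm². So its area = 387.50 mm². Layer 73 (z = 7.3): the cube does not reach this height (z outside [0, 7]); the cylinder at (12.5, 12): section is a regular 12-gon, circumradius r=2 (area = (12/2)·2.000²·sin(360°/12) = 12.00 mm²); Combining (union): only the r=2 cylinder at (12.5, 12) is present, so the union is just that shape — area = 12.00 mm². So its area = 12.00 mm². Layer 69 is larger (387.50 vs 12.00 mm²).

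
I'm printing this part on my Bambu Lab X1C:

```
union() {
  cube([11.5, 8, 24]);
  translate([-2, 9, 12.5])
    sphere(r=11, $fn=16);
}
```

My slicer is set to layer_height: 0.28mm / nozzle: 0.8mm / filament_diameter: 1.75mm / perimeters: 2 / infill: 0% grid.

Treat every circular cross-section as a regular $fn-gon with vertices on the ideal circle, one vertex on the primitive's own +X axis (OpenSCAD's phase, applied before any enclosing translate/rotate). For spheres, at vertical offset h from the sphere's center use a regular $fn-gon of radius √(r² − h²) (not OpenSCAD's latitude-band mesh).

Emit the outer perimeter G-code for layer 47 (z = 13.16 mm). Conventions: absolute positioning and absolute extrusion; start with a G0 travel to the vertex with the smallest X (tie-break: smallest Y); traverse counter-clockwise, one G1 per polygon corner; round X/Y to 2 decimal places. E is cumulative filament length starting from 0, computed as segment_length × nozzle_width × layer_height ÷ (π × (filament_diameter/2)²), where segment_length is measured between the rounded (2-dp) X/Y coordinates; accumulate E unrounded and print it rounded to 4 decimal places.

At z = 13.16 mm: the 11.5×8 cube contributes its full rectangle; the sphere at (-2, 9): section is a regular 16-gon, circumradius = √(r²−h²) = √(11²−0.66²) = 10.980; Combining (union): the regions partially overlap (shared area 57.85 mm²), so overlapping operands fuse into one piece — 1 connected region. The outline is a single polygon with 18 vertices. Extrusion per mm of travel: 0.8 × 0.28 / (π × 0.875²) = 0.093128. Accumulating E over each segment gives final E = 7.1766.

G0 X-12.98 Y9.00 Z13.16
G1 X-12.14 Y4.80 E0.3989
G1 X-9.76 Y1.24 E0.7977
G1 X-6.20 Y-1.14 E1.1965
G1 X-2.00 Y-1.98 E1.5954
G1 X2.20 Y-1.14 E1.9943
G1 X3.91 Y0.00 E2.1857
G1 X11.50 Y0.00 E2.8925
G1 X11.50 Y8.00 E3.6375
G1 X8.78 Y8.00 E3.8908
G1 X8.98 Y9.00 E3.9858
G1 X8.14 Y13.20 E4.3847
G1 X5.76 Y16.76 E4.7835
G1 X2.20 Y19.14 E5.1823
G1 X-2.00 Y19.98 E5.5812
G1 X-6.20 Y19.14 E5.9801
G1 X-9.76 Y16.76 E6.3789
G1 X-12.14 Y13.20 E6.7777
G1 X-12.98 Y9.00 E7.1766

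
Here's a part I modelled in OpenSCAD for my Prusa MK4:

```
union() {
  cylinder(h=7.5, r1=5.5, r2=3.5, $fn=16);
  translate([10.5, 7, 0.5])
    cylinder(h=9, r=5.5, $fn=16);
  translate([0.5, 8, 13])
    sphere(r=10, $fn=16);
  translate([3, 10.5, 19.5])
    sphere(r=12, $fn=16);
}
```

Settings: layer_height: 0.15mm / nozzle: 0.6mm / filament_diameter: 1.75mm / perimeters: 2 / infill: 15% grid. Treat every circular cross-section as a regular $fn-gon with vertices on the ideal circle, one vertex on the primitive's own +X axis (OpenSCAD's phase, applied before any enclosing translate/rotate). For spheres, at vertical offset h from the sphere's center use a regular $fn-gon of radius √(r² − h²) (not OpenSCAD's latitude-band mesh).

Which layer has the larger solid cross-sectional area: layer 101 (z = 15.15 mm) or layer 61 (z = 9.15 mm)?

Layer 101 (z = 15.15): the cone is absent (z outside [0, 7.5]); the cylinder at (10.5, 7) is absent (z outside [0.5, 9.5]); the sphere at (0.5, 8): section is a regular 16-gon, circumradius = √(r²−h²) = √(10²−2.15²) = 9.766 (area = (16/2)·9.766²·sin(360°/16) = 292.00 mm²); the sphere at (3, 10.5): section is a regular 16-gon, circumradius = √(r²−h²) = √(12²−4.35²) = 11.184 (area = (16/2)·11.184²·sin(360°/16) = 382.92 mm²); Merging all regions: the regions partially overlap — summed areas 674.92 mm² minus the doubly-counted overlap 258.71 mm² gives 416.20 mm² — area = 416.20 mm². So its area = 416.20 mm². Layer 61 (z = 9.15): the cone does not reach this height (z outside [0, 7.5]); the cylinder at (10.5, 7): section is a regular 16-gon, circumradius r=5.5 (area = (16/2)·5.500²·sin(360°/16) = 92.61 mm²); the r=10 sphere at (0.5, 8) slices to a regular 16-gon of circumradius 9.229 (√(r²−h²) with h=3.85 from center) (area = (16/2)·9.229²·sin(360°/16) = 260.77 mm²); the r=12 sphere at (3, 10.5) slices to a regular 16-gon of circumradius 6.073 (√(r²−h²) with h=10.35 from center) (area = (16/2)·6.073²·sin(360°/16) = 112.90 mm²); Taking the union: the regions partially overlap — summed areas 466.28 mm² minus the doubly-counted overlap 141.78 mm² gives 324.50 mm² — area = 324.50 mm². So its area = 324.50 mm². Layer 101 is larger (416.20 vs 324.50 mm²).

layer 101 (z = 15.15 mm)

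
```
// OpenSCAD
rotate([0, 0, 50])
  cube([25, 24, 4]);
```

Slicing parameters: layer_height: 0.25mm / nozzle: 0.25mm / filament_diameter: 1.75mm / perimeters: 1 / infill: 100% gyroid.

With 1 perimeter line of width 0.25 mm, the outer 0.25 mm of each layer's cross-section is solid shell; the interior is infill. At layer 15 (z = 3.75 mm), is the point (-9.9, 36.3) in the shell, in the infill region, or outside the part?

At z = 3.75 mm: the 25×24 cube contributes its full rectangle; (rotated 50° about Z; rotation is an isometry so areas/perimeters/island counts are preserved). Overall, the cross-section is a single solid region. Undo the 50° rotation: the query point maps to (21.444, 30.917) in the un-rotated model frame. The nearest boundary edge runs (25.00, 24.00)→(0.00, 24.00); distance from the point to it = 6.92 mm. The point is not inside any of the regions above, so it lies outside the cross-section (6.92 mm from the nearest boundary).

outside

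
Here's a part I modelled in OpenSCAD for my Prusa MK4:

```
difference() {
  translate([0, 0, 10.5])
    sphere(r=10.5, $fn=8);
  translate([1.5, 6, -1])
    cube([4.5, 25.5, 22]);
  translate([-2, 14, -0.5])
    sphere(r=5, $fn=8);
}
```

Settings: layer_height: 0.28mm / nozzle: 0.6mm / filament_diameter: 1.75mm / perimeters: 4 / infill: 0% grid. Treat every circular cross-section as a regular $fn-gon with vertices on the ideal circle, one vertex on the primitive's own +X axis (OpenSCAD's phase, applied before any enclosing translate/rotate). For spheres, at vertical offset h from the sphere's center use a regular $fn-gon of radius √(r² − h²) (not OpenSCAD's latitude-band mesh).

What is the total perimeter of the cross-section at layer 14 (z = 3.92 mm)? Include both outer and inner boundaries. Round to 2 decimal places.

51.35 mm

At z = 3.92 mm: the r=10.5 sphere slices to a regular 8-gon of circumradius 8.183 (√(r²−h²) with h=6.58 from center) (perimeter = 2·8·8.183·sin(180°/8) = 50.10 mm); the 4.5×25.5 cube at (1.5, 6) contributes its full rectangle (perimeter 60.00 mm); the r=5 sphere at (-2, 14) contributes a regular 8-gon of circumradius √(5²−4.42²) = 2.337 (perimeter = 2·8·2.337·sin(180°/8) = 14.31 mm); Subtracting the remaining from the first: starting from the r=10.5 sphere, the 4.5×25.5 cube at (1.5, 6) partially overlaps it — only the 2.94 mm² overlap (of its 114.75 mm²) is removed, clipping the outline; the r=5 sphere at (-2, 14) misses the remaining region (no effect) — boundary = 51.35 mm. Overall, the cross-section is a single solid region. Total boundary length (outer) = 51.35 mm.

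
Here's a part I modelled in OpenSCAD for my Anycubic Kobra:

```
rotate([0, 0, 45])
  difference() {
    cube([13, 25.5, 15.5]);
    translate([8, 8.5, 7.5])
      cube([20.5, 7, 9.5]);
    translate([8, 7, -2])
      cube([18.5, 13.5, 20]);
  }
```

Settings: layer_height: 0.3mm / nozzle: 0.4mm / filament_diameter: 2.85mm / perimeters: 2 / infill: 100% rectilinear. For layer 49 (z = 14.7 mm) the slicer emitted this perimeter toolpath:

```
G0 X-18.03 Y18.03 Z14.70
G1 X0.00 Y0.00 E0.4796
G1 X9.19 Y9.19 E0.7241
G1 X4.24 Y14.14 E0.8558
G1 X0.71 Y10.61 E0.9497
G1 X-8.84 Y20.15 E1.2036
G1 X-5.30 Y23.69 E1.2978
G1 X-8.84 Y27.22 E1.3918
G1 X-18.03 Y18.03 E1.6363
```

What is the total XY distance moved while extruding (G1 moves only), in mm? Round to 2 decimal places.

Sum the Euclidean lengths of each G1 segment: total = 86.99 mm.

86.99 mm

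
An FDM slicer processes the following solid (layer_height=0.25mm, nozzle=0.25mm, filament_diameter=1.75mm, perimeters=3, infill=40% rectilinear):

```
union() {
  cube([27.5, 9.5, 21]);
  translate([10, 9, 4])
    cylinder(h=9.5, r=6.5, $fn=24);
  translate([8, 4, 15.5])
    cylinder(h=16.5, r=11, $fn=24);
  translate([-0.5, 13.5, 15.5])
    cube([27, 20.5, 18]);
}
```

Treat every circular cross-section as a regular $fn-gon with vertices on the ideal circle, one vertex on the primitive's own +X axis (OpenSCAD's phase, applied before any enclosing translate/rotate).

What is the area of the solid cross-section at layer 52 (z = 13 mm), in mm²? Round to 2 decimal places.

At z = 13 mm: the cube is present — its section is the full 27.5×9.5 rectangle (area 261.25 mm²); the cylinder at (10, 9): section is a regular 24-gon, circumradius r=6.5 (area = (24/2)·6.500²·sin(360°/24) = 131.22 mm²); the cylinder at (8, 4) does not reach this height (z outside [15.5, 32]); the cube at (-0.5, 13.5) is not intersected at this z (z outside [15.5, 33.5]); Combining (union): the regions partially overlap — summed areas 392.47 mm² minus the doubly-counted overlap 72.08 mm² gives 320.39 mm² — area = 320.39 mm². Overall, the cross-section is a single solid region. Net area = 320.39 mm².

320.39 mm²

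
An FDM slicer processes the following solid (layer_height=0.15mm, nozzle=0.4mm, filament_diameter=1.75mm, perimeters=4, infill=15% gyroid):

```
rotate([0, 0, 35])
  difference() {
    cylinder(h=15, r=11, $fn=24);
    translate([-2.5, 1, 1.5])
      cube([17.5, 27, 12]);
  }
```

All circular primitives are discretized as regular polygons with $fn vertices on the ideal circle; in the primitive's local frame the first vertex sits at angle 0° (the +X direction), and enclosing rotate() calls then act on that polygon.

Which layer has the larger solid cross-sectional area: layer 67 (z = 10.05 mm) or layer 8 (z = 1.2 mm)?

layer 8 (z = 1.2 mm)

Layer 67 (z = 10.05): the cylinder: section is a regular 24-gon, circumradius r=11 (area = (24/2)·11.000²·sin(360°/24) = 375.81 mm²); the cube at (-2.5, 1) is present — its section is the full 17.5×27 rectangle (area 472.50 mm²); Subtracting the remaining from the first: starting from the r=11 cylinder (375.81 mm²), the 17.5×27 cube at (-2.5, 1) partially overlaps it — only the 107.61 mm² overlap (of its 472.50 mm²) is removed, clipping the outline — area = 268.20 mm²; (rotated 35° about Z; rotation is an isometry so areas/perimeters/island counts are preserved). So its area = 268.20 mm². Layer 8 (z = 1.2): the r=11 cylinder contributes a regular 24-gon of circumradius 11 (area = (24/2)·11.000²·sin(360°/24) = 375.81 mm²); the cube at (-2.5, 1) does not reach this height (z outside [1.5, 13.5]); Taking the first minus the rest: none of the subtracted shapes is present at this height, so the r=11 cylinder is unchanged — area = 375.81 mm²; (rotated 35° about Z; rotation is an isometry so areas/perimeters/island counts are preserved). So its area = 375.81 mm². Layer 8 is larger (375.81 vs 268.20 mm²).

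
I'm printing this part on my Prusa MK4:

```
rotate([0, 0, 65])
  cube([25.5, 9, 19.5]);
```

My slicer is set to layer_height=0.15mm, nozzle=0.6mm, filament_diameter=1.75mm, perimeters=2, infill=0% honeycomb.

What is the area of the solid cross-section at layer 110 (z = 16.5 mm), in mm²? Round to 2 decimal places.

At z = 16.5 mm: the cube is present — its section is the full 25.5×9 rectangle (area 229.50 mm²); (whole slice rotated 65° about Z — lengths, areas and connectivity unchanged). Overall, the cross-section is a single solid region. Net area = 229.50 mm².

229.50 mm²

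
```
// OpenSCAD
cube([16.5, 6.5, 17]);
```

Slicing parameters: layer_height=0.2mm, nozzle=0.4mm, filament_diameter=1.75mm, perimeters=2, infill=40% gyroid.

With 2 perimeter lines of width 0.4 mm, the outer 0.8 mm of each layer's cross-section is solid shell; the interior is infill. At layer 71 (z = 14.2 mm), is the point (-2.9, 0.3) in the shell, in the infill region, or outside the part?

At z = 14.2 mm: the cube (footprint 16.5×6.5) is included at this height. Overall, the cross-section is a single solid region. The nearest boundary edge runs (0.00, 6.50)→(0.00, 0.00); distance from the point to it = 2.90 mm. The point is not inside any of the regions above, so it lies outside the cross-section (2.90 mm from the nearest boundary).

outside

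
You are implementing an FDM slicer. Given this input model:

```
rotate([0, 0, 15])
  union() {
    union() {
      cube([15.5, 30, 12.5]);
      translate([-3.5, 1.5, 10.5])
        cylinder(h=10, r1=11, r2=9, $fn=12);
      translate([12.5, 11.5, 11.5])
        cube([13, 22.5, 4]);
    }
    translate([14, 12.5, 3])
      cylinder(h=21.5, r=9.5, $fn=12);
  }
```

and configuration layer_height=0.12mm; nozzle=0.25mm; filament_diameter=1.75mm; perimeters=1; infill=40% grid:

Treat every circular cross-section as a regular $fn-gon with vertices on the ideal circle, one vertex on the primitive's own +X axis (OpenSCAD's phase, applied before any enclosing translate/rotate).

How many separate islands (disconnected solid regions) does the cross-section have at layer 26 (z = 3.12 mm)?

At z = 3.12 mm: the cube is present — its section is the full 15.5×30 rectangle; the cone at (-3.5, 1.5) does not reach this height (z outside [10.5, 20.5]); the cube at (12.5, 11.5) is not intersected at this z (z outside [11.5, 15.5]); Taking the union: only the 15.5×30 cube is present, so the union is just that shape — 1 connected region; the cylinder at (14, 12.5): section is a regular 12-gon, circumradius r=9.5; Merging all regions: the regions partially overlap (shared area 163.27 mm²), so overlapping operands fuse into one piece — 1 connected region; (rotated 15° about Z; rotation is an isometry so areas/perimeters/island counts are preserved). Overall, the cross-section is a single solid region. Island count = 1.

1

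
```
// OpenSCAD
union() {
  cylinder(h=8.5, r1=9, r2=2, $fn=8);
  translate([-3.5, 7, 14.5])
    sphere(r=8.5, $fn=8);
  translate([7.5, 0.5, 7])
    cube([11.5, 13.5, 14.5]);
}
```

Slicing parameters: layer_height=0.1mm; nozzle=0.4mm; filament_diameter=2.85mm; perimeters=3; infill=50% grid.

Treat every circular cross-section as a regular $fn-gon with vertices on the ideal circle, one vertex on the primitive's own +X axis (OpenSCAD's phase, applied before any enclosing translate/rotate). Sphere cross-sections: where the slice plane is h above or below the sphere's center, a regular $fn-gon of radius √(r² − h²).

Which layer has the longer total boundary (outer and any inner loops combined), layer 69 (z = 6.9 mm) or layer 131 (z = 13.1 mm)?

Layer 69 (z = 6.9): the cone contributes a regular 8-gon of circumradius 3.318 (interpolated between r1=9 and r2=2 at t=0.812) (perimeter = 2·8·3.318·sin(180°/8) = 20.31 mm); the r=8.5 sphere at (-3.5, 7) slices to a regular 8-gon of circumradius 3.807 (√(r²−h²) with h=7.6 from center) (perimeter = 2·8·3.807·sin(180°/8) = 23.31 mm); the cube at (7.5, 0.5) does not reach this height (z outside [7, 21.5]); Combining (union): the 2 present regions are separate (no shared area or edge), so areas and boundary lengths simply add and each stays a separate island — boundary = 43.62 mm. So its perimeter = 43.62 mm. Layer 131 (z = 13.1): the cone is not intersected at this z (z outside [0, 8.5]); the sphere at (-3.5, 7): section is a regular 8-gon, circumradius = √(r²−h²) = √(8.5²−1.4²) = 8.384 (perimeter = 2·8·8.384·sin(180°/8) = 51.33 mm); the cube at (7.5, 0.5) (footprint 11.5×13.5) is included at this height (perimeter 50.00 mm); Taking the union: the 2 present regions are separate (no shared area or edge), so areas and boundary lengths simply add and each stays a separate island — boundary = 101.33 mm. So its perimeter = 101.33 mm. Layer 131 is larger (101.33 vs 43.62 mm).

layer 131 (z = 13.1 mm)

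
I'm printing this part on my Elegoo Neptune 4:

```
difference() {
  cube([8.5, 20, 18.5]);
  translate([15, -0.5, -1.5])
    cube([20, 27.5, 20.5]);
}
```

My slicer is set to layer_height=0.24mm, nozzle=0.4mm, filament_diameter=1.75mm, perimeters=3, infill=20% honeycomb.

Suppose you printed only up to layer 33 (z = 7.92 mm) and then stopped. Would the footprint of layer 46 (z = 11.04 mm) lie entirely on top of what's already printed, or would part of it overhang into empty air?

Compare the two slices. At z = 7.92: the cube is present — its section is the full 8.5×20 rectangle (area 170.00 mm²); the 20×27.5 cube at (15, -0.5) contributes its full rectangle (area 550.00 mm²); After the difference (first − rest): starting from the 8.5×20 cube (170.00 mm²), the 20×27.5 cube at (15, -0.5) misses the remaining region (no effect) — area = 170.00 mm². At z = 11.04: the 8.5×20 cube contributes its full rectangle (area 170.00 mm²); the cube at (15, -0.5) is present — its section is the full 20×27.5 rectangle (area 550.00 mm²); Subtracting the remaining from the first: starting from the 8.5×20 cube (170.00 mm²), the 20×27.5 cube at (15, -0.5) misses the remaining region (no effect) — area = 170.00 mm². Checking containment: the cross-section at z = 11.04 is a subset of the cross-section at z = 7.92.

entirely on top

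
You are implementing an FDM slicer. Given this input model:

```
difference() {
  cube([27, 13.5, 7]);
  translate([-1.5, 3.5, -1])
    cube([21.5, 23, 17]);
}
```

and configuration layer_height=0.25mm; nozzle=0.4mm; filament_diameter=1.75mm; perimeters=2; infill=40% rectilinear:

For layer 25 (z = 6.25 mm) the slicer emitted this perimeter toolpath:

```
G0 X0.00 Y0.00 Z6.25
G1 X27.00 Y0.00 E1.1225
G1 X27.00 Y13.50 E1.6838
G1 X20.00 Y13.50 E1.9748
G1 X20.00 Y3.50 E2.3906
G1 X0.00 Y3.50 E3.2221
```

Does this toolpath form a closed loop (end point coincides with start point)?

Start point (G0): (0.00, 0.00). End point (last G1): the path does not return to the start — open.

no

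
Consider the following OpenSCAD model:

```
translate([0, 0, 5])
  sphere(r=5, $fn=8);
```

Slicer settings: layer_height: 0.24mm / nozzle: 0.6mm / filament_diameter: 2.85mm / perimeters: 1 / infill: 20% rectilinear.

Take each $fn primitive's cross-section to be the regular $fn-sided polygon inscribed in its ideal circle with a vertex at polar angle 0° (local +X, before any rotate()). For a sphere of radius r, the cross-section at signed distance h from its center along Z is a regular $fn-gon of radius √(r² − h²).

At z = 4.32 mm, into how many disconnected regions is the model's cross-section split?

1

At z = 4.32 mm: the r=5 sphere slices to a regular 8-gon of circumradius 4.954 (√(r²−h²) with h=0.68 from center). The result has 1 disconnected region.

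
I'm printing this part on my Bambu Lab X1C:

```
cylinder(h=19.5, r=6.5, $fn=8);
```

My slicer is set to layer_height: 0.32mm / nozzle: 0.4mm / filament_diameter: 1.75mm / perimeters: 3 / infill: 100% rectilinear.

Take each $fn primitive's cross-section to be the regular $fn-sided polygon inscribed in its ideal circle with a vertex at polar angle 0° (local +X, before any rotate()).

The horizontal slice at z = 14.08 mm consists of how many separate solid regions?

1

At z = 14.08 mm: the r=6.5 cylinder contributes a regular 8-gon of circumradius 6.5. The result has 1 disconnected region.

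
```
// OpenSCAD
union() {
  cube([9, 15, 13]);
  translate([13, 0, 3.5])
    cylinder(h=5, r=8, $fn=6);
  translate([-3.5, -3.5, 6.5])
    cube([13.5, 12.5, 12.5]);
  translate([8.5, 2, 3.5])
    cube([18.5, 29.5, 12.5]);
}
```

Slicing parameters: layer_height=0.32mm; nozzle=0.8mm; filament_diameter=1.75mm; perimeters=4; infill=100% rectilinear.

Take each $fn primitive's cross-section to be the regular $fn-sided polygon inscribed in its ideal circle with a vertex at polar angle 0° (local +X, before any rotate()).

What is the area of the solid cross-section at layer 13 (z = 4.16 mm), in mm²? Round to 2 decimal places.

780.23 mm²

At z = 4.16 mm: the 9×15 cube contributes its full rectangle (area 135.00 mm²); the r=8 cylinder at (13, 0) gives a regular 6-gon of circumradius 8 (constant along its height) (area = (6/2)·8.000²·sin(360°/6) = 166.28 mm²); the cube at (-3.5, -3.5) is not intersected at this z (z outside [6.5, 19]); the cube at (8.5, 2) is present — its section is the full 18.5×29.5 rectangle (area 545.75 mm²); Combining (union): the regions partially overlap — summed areas 847.03 mm² minus the doubly-counted overlap 66.79 mm² gives 780.23 mm² — area = 780.23 mm². Overall, the cross-section is a single solid region. Net area = 780.23 mm².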